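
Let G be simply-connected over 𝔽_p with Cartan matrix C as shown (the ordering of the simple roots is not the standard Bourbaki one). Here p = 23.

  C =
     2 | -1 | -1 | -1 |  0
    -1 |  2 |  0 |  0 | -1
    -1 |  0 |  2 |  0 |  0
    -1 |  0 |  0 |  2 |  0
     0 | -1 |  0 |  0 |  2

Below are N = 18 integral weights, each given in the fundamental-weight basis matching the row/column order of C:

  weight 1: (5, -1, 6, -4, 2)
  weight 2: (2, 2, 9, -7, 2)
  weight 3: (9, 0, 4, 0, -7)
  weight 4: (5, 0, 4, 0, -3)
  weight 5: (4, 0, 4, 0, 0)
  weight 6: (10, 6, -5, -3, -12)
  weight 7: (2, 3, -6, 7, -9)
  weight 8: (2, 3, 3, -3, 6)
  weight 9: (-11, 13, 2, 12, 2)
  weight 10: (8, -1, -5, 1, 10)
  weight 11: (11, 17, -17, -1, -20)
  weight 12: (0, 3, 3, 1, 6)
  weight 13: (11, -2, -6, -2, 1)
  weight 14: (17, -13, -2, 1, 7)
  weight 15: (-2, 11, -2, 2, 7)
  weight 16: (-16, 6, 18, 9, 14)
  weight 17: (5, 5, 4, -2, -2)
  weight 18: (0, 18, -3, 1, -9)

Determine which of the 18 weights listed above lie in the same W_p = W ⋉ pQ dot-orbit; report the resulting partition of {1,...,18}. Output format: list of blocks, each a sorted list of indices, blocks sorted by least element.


C ↔ D_5 under row/col permutation; |W(D_5)| = 1920.

W_23-reps of the 18 weights in Ā_23 (same 5-coord order as C):

  [1] (3, 0, 7, 3, 3) · [2] (3, 0, 7, 3, 3) · [3] (5, 1, 5, 1, 1) · [4] (5, 1, 5, 1, 1) · [5] (5, 1, 5, 1, 1) · [6] (1, 4, 4, 2, 7) · [7] (3, 2, 1, 2, 2) · [8] (1, 4, 4, 2, 7) · [9] (3, 0, 7, 3, 3) · [10] (1, 4, 4, 2, 7) · [11] (1, 4, 4, 2, 7) · [12] (1, 4, 4, 2, 7) · [13] (5, 1, 5, 1, 1) · [14] (3, 2, 1, 2, 2) · [15] (1, 1, 1, 1, 8) · [16] (3, 2, 1, 2, 2) · [17] (5, 1, 5, 1, 1) · [18] (1, 1, 1, 1, 8)

The 18 indices split into 5 linkage classes (same alcove rep ⇔ same W_23-dot-orbit):

[[1, 2, 9], [3, 4, 5, 13, 17], [6, 8, 10, 11, 12], [7, 14, 16], [15, 18]]


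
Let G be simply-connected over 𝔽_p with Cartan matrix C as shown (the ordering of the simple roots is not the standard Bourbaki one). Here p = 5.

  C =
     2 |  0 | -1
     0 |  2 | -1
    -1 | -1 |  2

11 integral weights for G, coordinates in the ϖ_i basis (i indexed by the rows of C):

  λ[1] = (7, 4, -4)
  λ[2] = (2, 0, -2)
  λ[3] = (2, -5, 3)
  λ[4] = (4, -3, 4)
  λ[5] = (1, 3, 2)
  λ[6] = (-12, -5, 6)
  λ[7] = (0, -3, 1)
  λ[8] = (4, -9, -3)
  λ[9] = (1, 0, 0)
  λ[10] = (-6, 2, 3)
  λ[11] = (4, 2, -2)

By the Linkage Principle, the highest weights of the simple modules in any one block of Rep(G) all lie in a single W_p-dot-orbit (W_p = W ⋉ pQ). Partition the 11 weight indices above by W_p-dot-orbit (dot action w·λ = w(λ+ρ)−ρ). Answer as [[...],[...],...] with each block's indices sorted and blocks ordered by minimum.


A_3 Cartan matrix, 3 simple roots permuted; ρ=(1,1,1).

W_5-reps of the 11 weights in Ā_5 (same 3-coord order as C):

    λ_1+ρ ↦ (0, 3, 0)
    λ_2+ρ ↦ (2, 0, 1)
    λ_3+ρ ↦ (1, 2, 0)
    λ_4+ρ ↦ (0, 3, 0)
    λ_5+ρ ↦ (2, 0, 1)
    λ_6+ρ ↦ (2, 1, 1)
    λ_7+ρ ↦ (1, 2, 0)
    λ_8+ρ ↦ (0, 3, 0)
    λ_9+ρ ↦ (2, 1, 1)
    λ_10+ρ ↦ (2, 0, 1)
    λ_11+ρ ↦ (2, 0, 1)

These 11 weights hit 4 W_5-dot-orbits; sizes (3, 4, 2, 2):

[[1, 4, 8], [2, 5, 10, 11], [3, 7], [6, 9]]


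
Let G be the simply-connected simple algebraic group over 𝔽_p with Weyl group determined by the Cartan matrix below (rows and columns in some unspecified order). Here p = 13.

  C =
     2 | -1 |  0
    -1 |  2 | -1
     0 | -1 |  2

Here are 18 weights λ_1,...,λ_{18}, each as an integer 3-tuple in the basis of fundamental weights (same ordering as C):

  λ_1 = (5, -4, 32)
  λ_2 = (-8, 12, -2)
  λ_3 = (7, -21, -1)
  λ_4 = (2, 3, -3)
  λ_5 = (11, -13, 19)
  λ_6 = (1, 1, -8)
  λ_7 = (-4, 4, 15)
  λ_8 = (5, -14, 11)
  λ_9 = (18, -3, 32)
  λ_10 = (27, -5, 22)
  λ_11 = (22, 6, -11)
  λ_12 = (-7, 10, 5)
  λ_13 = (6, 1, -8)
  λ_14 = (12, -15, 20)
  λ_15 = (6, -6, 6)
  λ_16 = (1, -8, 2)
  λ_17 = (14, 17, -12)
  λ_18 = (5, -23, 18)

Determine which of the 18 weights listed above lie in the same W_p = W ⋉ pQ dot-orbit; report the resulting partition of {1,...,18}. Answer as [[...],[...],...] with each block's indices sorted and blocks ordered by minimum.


A_3 Cartan matrix, 3 simple roots permuted; ρ=(1,1,1).

W_13-reps of the 18 weights in Ā_13 (same 3-coord order as C):

    [1] (4, 3, 3)
    [2] (7, 5, 1)
    [3] (7, 5, 1)
    [4] (3, 2, 2)
    [5] (7, 5, 1)
    [6] (3, 2, 2)
    [7] (2, 3, 5)
    [8] (7, 5, 1)
    [9] (2, 5, 2)
    [10] (3, 2, 2)
    [11] (4, 3, 3)
    [12] (2, 5, 2)
    [13] (2, 5, 2)
    [14] (7, 5, 1)
    [15] (2, 5, 2)
    [16] (3, 2, 2)
    [17] (2, 5, 2)
    [18] (4, 3, 3)

Grouping the 18 weights by Ā_13-representative: 5 linkage classes.

[[1, 11, 18], [2, 3, 5, 8, 14], [4, 6, 10, 16], [7], [9, 12, 13, 15, 17]]


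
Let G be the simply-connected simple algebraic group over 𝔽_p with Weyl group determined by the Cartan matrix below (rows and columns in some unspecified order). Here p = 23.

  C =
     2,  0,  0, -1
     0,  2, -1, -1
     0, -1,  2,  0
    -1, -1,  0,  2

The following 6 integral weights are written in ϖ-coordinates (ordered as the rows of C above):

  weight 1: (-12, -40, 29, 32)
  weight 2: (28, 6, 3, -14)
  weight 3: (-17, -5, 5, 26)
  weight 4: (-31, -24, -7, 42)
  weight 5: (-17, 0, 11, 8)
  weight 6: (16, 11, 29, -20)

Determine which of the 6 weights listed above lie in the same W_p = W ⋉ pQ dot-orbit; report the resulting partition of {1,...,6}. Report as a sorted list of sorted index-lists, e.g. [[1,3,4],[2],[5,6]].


Root system A_4: the 4×4 matrix C matches after relabeling.

Each λ_j+ρ reduced to Ā_23; 4-tuples below use C's row order:

  1: (9, 6, 6, 1)
  2: (10, 0, 4, 7)
  3: (10, 0, 4, 7)
  4: (6, 3, 7, 0)
  5: (9, 6, 6, 1)
  6: (10, 0, 4, 7)

The 6 indices split into 3 linkage classes (same alcove rep ⇔ same W_23-dot-orbit):

[[1, 5], [2, 3, 6], [4]]


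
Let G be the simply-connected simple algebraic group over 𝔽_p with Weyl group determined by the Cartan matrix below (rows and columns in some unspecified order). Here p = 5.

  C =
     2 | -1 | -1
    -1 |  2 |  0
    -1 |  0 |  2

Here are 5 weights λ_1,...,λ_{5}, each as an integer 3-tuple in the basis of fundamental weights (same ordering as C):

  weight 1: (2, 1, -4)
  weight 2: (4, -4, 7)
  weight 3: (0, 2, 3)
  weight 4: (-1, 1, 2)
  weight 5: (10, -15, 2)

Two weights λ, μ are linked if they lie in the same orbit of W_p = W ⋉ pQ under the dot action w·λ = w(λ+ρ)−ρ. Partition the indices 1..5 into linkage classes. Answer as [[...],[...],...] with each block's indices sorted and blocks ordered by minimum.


C ↔ A_3 under row/col permutation; |W(A_3)| = 24.

Each λ_j+ρ reduced to Ā_5; 3-tuples below use C's row order:

  1: (0, 2, 3)
  2: (0, 2, 3)
  3: (1, 0, 1)
  4: (0, 2, 3)
  5: (1, 0, 1)

Partition of {1..5} into 2 W_5-dot-orbits:

[[1, 2, 4], [3, 5]]


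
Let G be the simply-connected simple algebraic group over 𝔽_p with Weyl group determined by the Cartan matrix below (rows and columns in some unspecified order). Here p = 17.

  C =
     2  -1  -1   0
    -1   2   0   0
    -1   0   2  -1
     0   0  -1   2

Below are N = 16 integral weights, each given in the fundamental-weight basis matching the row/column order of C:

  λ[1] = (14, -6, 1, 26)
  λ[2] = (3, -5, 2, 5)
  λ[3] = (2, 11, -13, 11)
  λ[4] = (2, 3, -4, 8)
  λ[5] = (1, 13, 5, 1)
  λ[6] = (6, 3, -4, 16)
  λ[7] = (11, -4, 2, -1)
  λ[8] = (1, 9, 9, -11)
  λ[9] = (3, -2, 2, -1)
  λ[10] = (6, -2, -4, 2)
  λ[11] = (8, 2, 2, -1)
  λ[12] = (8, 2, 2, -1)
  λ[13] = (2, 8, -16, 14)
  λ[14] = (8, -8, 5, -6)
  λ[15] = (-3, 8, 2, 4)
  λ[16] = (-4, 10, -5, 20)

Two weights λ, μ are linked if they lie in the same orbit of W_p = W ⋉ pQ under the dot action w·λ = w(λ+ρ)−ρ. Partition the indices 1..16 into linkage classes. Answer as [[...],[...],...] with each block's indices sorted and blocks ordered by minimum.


Cartan matrix: type A_4 (|W|=120); un-permuting the 4 rows.

Alcove-folded reps (p=17, 16 weights, presented ϖ-order):

  λ_1+ρ ↦ (2, 5, 0, 5) · λ_2+ρ ↦ (0, 4, 3, 6) · λ_3+ρ ↦ (9, 3, 3, 0) · λ_4+ρ ↦ (0, 4, 3, 6) · λ_5+ρ ↦ (2, 7, 1, 5) · λ_6+ρ ↦ (0, 4, 3, 6) · λ_7+ρ ↦ (9, 3, 3, 0) · λ_8+ρ ↦ (2, 5, 0, 5) · λ_9+ρ ↦ (3, 1, 3, 0) · λ_10+ρ ↦ (3, 1, 3, 0) · λ_11+ρ ↦ (9, 3, 3, 0) · λ_12+ρ ↦ (9, 3, 3, 0) · λ_13+ρ ↦ (9, 3, 3, 0) · λ_14+ρ ↦ (2, 7, 1, 5) · λ_15+ρ ↦ (2, 7, 1, 5) · λ_16+ρ ↦ (0, 4, 3, 6)

Linkage partition of the 16 weights (5 classes, p=17):

[[1, 8], [2, 4, 6, 16], [3, 7, 11, 12, 13], [5, 14, 15], [9, 10]]


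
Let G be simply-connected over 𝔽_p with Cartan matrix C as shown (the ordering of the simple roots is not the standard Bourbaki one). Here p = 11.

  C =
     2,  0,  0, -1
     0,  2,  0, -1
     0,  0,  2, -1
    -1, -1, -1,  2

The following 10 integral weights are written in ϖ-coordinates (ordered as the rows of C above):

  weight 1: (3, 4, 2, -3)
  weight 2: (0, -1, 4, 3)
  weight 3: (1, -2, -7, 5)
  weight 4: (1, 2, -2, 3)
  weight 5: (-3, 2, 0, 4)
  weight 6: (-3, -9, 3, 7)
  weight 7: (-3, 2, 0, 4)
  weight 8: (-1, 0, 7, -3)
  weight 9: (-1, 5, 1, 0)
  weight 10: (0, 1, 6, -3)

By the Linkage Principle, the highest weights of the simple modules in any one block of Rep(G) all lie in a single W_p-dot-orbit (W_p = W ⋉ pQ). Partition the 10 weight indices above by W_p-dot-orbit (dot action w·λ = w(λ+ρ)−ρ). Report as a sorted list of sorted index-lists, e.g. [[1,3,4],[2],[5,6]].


Cartan matrix: type D_4 (|W|=192); un-permuting the 4 rows.

λ_j+ρ reflected into Ā_11 (⟨·,θ^∨⟩≤11); 4-tuples as given:

  λ_1 → (2, 3, 1, 2)
  λ_2 → (1, 0, 5, 1)
  λ_3 → (1, 0, 5, 1)
  λ_4 → (2, 3, 1, 2)
  λ_5 → (2, 3, 1, 2)
  λ_6 → (0, 6, 2, 1)
  λ_7 → (2, 3, 1, 2)
  λ_8 → (1, 0, 5, 1)
  λ_9 → (0, 6, 2, 1)
  λ_10 → (1, 0, 5, 1)

Linkage partition of the 10 weights (3 classes, p=11):

[[1, 4, 5, 7], [2, 3, 8, 10], [6, 9]]


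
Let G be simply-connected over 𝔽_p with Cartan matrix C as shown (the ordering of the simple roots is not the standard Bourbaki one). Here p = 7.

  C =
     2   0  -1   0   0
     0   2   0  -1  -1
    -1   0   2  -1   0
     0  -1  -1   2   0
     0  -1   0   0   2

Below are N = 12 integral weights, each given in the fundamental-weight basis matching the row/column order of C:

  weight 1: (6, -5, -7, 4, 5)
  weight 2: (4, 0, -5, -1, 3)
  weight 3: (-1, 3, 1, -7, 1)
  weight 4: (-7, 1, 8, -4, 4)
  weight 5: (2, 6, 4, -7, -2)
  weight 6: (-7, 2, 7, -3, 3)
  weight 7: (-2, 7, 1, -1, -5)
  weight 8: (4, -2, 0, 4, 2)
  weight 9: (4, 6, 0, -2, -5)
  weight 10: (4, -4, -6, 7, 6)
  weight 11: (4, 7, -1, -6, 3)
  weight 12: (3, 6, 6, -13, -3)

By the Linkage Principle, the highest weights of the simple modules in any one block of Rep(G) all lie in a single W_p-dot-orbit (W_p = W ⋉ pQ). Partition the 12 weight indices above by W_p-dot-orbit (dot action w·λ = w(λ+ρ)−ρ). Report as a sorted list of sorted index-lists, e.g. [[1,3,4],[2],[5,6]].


A_5 Cartan matrix, 5 simple roots permuted; ρ=(1,1,1,1,1).

Alcove-folded reps (p=7, 12 weights, presented ϖ-order):

  λ_1 → (0, 1, 1, 4, 0) · λ_2 → (1, 3, 0, 1, 1) · λ_3 → (4, 2, 0, 0, 0) · λ_4 → (0, 1, 0, 1, 1) · λ_5 → (0, 1, 1, 4, 0) · λ_6 → (0, 1, 0, 1, 1) · λ_7 → (1, 3, 0, 1, 1) · λ_8 → (1, 3, 0, 1, 1) · λ_9 → (0, 1, 0, 1, 1) · λ_10 → (4, 2, 0, 0, 0) · λ_11 → (4, 2, 0, 0, 0) · λ_12 → (4, 2, 0, 0, 0)

Grouping the 12 weights by Ā_7-representative: 4 linkage classes.

[[1, 5], [2, 7, 8], [3, 10, 11, 12], [4, 6, 9]]


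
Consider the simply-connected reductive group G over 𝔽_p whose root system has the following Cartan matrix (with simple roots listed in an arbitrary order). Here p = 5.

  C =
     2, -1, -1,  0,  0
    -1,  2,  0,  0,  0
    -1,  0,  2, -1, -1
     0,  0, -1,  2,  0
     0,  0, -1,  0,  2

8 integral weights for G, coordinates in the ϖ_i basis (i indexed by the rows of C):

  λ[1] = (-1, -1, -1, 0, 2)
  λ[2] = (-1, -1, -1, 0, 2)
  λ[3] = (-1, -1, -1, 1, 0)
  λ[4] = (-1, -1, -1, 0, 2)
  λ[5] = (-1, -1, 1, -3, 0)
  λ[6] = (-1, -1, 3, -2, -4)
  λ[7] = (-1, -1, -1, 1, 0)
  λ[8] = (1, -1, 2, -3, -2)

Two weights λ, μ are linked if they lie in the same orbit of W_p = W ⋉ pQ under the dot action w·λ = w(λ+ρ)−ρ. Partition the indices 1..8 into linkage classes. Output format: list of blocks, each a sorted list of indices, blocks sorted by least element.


Type D_5, rank 5, |W|=1920; reorder rows/cols to standard.

W_5-reps of the 8 weights in Ā_5 (same 5-coord order as C):

  [1] (0, 0, 0, 1, 3) · [2] (0, 0, 0, 1, 3) · [3] (0, 0, 0, 2, 1) · [4] (0, 0, 0, 1, 3) · [5] (0, 0, 0, 2, 1) · [6] (0, 0, 0, 1, 3) · [7] (0, 0, 0, 2, 1) · [8] (0, 0, 0, 2, 1)

Linkage partition of the 8 weights (2 classes, p=5):

[[1, 2, 4, 6], [3, 5, 7, 8]]


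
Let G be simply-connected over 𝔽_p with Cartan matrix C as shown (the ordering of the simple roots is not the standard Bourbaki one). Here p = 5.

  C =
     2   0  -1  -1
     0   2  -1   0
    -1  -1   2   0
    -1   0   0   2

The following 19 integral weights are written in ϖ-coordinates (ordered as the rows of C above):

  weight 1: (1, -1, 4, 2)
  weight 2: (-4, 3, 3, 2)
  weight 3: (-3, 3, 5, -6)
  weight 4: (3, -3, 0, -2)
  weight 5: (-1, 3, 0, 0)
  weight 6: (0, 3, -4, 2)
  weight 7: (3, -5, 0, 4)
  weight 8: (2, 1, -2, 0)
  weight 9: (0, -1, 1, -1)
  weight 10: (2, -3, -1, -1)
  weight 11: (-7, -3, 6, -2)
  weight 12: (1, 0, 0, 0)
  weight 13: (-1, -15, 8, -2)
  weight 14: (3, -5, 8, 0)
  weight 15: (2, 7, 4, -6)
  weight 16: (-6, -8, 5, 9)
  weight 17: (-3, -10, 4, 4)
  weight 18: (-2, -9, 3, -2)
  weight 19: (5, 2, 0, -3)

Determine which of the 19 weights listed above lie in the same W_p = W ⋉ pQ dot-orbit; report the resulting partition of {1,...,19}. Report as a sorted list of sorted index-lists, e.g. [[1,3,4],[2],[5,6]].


C ↔ A_4 under row/col permutation; |W(A_4)| = 120.

Ā_5 reps of the 19 weights (A_4, coords as presented):

  [1] (0, 3, 0, 0) · [2] (0, 1, 1, 3) · [3] (0, 1, 1, 3) · [4] (2, 1, 1, 1) · [5] (0, 3, 1, 0) · [6] (2, 1, 1, 1) · [7] (0, 3, 1, 0) · [8] (2, 1, 1, 1) · [9] (1, 0, 2, 0) · [10] (1, 0, 2, 0) · [11] (0, 1, 1, 3) · [12] (2, 1, 1, 1) · [13] (0, 3, 1, 0) · [14] (0, 3, 1, 0) · [15] (1, 0, 2, 0) · [16] (0, 3, 1, 0) · [17] (0, 1, 1, 3) · [18] (1, 1, 0, 1) · [19] (0, 1, 1, 3)

6 distinct reps among the 19 weights ⇒ 6 W_5-linkage classes:

[[1], [2, 3, 11, 17, 19], [4, 6, 8, 12], [5, 7, 13, 14, 16], [9, 10, 15], [18]]


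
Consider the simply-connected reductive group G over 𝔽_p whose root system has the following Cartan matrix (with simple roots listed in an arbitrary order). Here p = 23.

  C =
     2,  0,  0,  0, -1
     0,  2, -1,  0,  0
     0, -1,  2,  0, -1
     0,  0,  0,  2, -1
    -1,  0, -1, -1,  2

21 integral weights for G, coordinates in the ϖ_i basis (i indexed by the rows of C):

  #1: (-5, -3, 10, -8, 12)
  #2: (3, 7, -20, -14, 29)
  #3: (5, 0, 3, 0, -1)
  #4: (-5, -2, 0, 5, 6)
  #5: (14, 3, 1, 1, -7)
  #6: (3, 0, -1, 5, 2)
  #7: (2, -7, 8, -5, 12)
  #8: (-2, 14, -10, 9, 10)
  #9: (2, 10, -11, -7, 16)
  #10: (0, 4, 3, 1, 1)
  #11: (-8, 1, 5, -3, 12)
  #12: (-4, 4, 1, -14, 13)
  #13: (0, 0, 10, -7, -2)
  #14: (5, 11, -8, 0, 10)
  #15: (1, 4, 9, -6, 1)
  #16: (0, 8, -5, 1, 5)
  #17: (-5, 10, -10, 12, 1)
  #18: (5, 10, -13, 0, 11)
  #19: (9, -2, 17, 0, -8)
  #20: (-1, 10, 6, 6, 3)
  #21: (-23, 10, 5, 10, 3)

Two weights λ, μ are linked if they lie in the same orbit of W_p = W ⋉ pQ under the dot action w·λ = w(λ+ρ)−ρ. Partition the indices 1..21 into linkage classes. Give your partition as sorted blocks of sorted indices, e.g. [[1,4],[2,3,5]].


C ↔ D_5 under row/col permutation; |W(D_5)| = 1920.

λ_j+ρ reflected into Ā_23 (⟨·,θ^∨⟩≤23); 5-tuples as given:

  [1] (3, 1, 1, 6, 1) · [2] (7, 0, 2, 2, 2) · [3] (6, 1, 4, 1, 0) · [4] (4, 1, 0, 6, 3) · [5] (7, 0, 2, 2, 2) · [6] (4, 1, 0, 6, 3) · [7] (1, 5, 4, 2, 2) · [8] (3, 1, 1, 6, 1) · [9] (3, 1, 1, 6, 1) · [10] (1, 5, 4, 2, 2) · [11] (7, 0, 2, 2, 2) · [12] (1, 5, 0, 11, 2) · [13] (6, 1, 4, 1, 0) · [14] (6, 1, 4, 1, 0) · [15] (1, 5, 4, 2, 2) · [16] (1, 5, 4, 2, 2) · [17] (7, 0, 2, 2, 2) · [18] (6, 1, 4, 1, 0) · [19] (3, 1, 1, 6, 1) · [20] (6, 1, 4, 1, 0) · [21] (3, 1, 1, 6, 1)

6 distinct reps among the 21 weights ⇒ 6 W_23-linkage classes:

[[1, 8, 9, 19, 21], [2, 5, 11, 17], [3, 13, 14, 18, 20], [4, 6], [7, 10, 15, 16], [12]]


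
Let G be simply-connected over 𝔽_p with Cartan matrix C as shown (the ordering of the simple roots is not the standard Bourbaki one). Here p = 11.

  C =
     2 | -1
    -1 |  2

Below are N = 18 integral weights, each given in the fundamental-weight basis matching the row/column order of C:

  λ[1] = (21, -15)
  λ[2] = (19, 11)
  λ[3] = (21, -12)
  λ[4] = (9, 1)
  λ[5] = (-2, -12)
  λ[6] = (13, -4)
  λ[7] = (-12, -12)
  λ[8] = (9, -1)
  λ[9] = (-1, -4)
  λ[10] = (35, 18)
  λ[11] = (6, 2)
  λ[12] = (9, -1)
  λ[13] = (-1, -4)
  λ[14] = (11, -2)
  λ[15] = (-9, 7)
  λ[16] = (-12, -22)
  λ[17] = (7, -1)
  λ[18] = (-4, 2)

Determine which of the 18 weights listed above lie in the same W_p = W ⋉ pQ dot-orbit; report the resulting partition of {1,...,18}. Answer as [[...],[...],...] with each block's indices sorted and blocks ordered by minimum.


Dynkin diagram of C (from the 2 off-diagonal −1 entries): A_2.

Ā_11 reps of the 18 weights (A_2, coords as presented):

  1: (3, 0);  2: (9, 1);  3: (0, 0);  4: (9, 1);  5: (10, 0);  6: (8, 0);  7: (0, 0);  8: (10, 0);  9: (3, 0);  10: (8, 0);  11: (7, 3);  12: (10, 0);  13: (3, 0);  14: (10, 0);  15: (8, 0);  16: (10, 0);  17: (8, 0);  18: (3, 0)

The 18 indices split into 6 linkage classes (same alcove rep ⇔ same W_11-dot-orbit):

[[1, 9, 13, 18], [2, 4], [3, 7], [5, 8, 12, 14, 16], [6, 10, 15, 17], [11]]


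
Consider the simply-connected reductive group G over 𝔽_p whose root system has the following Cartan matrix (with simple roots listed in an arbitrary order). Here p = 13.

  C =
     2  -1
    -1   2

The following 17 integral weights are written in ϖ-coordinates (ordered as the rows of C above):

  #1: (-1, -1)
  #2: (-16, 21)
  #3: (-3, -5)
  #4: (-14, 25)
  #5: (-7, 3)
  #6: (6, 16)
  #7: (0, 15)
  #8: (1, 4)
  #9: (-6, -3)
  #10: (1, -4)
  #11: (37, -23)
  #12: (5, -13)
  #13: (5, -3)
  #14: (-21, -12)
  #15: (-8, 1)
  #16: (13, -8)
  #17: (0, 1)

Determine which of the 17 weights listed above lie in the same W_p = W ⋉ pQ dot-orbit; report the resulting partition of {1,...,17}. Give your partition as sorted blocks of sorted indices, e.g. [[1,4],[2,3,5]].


Type A_2, rank 2, |W|=6; reorder rows/cols to standard.

Folding the 17 weights λ_j+ρ into Ā_13 (reps in the given 2-coord order):

  λ_1 → (0, 0)
  λ_2 → (4, 2)
  λ_3 → (4, 2)
  λ_4 → (0, 0)
  λ_5 → (4, 2)
  λ_6 → (4, 2)
  λ_7 → (3, 9)
  λ_8 → (2, 5)
  λ_9 → (2, 5)
  λ_10 → (1, 2)
  λ_11 → (3, 9)
  λ_12 → (6, 6)
  λ_13 → (4, 2)
  λ_14 → (2, 5)
  λ_15 → (2, 5)
  λ_16 → (6, 6)
  λ_17 → (1, 2)

These 17 weights hit 6 W_13-dot-orbits; sizes (2, 5, 2, 4, 2, 2):

[[1, 4], [2, 3, 5, 6, 13], [7, 11], [8, 9, 14, 15], [10, 17], [12, 16]]


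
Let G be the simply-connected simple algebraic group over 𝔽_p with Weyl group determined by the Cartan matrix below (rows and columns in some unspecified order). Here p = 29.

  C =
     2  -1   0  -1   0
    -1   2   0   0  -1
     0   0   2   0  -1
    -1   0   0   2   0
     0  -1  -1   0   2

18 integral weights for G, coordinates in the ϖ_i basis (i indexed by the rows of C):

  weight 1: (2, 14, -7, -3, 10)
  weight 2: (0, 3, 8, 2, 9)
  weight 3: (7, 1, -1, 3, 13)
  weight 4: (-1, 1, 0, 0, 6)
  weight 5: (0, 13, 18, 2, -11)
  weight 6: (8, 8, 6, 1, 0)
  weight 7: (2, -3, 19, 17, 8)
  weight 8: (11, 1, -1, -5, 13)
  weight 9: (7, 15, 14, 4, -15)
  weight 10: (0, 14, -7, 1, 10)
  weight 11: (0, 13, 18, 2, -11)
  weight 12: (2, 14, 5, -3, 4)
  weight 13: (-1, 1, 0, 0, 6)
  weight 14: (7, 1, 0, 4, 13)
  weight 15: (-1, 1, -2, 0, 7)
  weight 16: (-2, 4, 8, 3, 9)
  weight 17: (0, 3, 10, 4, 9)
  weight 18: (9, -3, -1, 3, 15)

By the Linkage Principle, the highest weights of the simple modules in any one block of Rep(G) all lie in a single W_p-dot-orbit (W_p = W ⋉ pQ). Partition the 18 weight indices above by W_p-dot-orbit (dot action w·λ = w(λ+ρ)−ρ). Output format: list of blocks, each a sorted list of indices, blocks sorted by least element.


Dynkin diagram of C (from the 8 off-diagonal −1 entries): A_5.

λ_j+ρ reflected into Ā_29 (⟨·,θ^∨⟩≤29); 5-tuples as given:

  λ_1+ρ ↦ (1, 15, 6, 2, 5)
  λ_2+ρ ↦ (1, 4, 9, 3, 10)
  λ_3+ρ ↦ (8, 2, 0, 4, 14)
  λ_4+ρ ↦ (0, 2, 1, 1, 7)
  λ_5+ρ ↦ (1, 4, 9, 3, 10)
  λ_6+ρ ↦ (9, 9, 7, 2, 1)
  λ_7+ρ ↦ (0, 2, 1, 1, 7)
  λ_8+ρ ↦ (8, 2, 0, 4, 14)
  λ_9+ρ ↦ (8, 2, 0, 4, 14)
  λ_10+ρ ↦ (1, 15, 6, 2, 5)
  λ_11+ρ ↦ (1, 4, 9, 3, 10)
  λ_12+ρ ↦ (1, 15, 6, 2, 5)
  λ_13+ρ ↦ (0, 2, 1, 1, 7)
  λ_14+ρ ↦ (8, 2, 0, 4, 14)
  λ_15+ρ ↦ (0, 2, 1, 1, 7)
  λ_16+ρ ↦ (1, 4, 9, 3, 10)
  λ_17+ρ ↦ (1, 4, 9, 3, 10)
  λ_18+ρ ↦ (8, 2, 0, 4, 14)

Partition of {1..18} into 5 W_29-dot-orbits:

[[1, 10, 12], [2, 5, 11, 16, 17], [3, 8, 9, 14, 18], [4, 7, 13, 15], [6]]


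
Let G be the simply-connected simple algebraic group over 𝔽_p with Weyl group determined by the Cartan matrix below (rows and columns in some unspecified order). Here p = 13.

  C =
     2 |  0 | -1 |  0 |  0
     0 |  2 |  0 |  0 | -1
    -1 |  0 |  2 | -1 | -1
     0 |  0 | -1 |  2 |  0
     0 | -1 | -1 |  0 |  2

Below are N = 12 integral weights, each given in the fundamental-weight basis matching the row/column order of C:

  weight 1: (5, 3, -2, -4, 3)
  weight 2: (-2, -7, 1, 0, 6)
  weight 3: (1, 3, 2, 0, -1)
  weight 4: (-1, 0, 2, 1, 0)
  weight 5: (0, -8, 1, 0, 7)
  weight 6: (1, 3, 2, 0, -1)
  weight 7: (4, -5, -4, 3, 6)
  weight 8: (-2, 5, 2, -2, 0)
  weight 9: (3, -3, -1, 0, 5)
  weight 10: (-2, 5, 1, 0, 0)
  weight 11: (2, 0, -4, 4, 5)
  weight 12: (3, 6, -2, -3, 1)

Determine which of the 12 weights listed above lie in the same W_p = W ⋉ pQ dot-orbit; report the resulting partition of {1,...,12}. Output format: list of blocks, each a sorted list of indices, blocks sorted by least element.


Type D_5, rank 5, |W|=1920; reorder rows/cols to standard.

Each λ_j+ρ reduced to Ā_13; 5-tuples below use C's row order:

    λ_1 → (2, 4, 3, 1, 0)
    λ_2 → (1, 6, 1, 1, 1)
    λ_3 → (2, 4, 3, 1, 0)
    λ_4 → (0, 1, 3, 2, 1)
    λ_5 → (1, 6, 1, 1, 1)
    λ_6 → (2, 4, 3, 1, 0)
    λ_7 → (2, 4, 3, 1, 0)
    λ_8 → (1, 6, 1, 1, 1)
    λ_9 → (4, 2, 0, 1, 2)
    λ_10 → (1, 6, 1, 1, 1)
    λ_11 → (0, 1, 3, 2, 1)
    λ_12 → (1, 6, 1, 1, 1)

Grouping the 12 weights by Ā_13-representative: 4 linkage classes.

[[1, 3, 6, 7], [2, 5, 8, 10, 12], [4, 11], [9]]


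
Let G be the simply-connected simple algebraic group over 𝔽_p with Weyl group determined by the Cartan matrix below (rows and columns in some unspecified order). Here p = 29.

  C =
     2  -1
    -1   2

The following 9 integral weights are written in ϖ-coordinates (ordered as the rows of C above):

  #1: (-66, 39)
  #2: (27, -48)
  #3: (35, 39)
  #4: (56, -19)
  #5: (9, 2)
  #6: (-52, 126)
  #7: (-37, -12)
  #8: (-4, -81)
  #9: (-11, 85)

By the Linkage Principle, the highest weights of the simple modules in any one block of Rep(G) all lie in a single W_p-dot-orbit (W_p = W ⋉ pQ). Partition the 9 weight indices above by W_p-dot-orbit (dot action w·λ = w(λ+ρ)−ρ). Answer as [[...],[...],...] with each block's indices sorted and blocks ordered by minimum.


Dynkin diagram of C (from the 2 off-diagonal −1 entries): A_2.

W_29-reps of the 9 weights in Ā_29 (same 2-coord order as C):

  [1] (7, 4) · [2] (1, 10) · [3] (7, 11) · [4] (1, 10) · [5] (10, 3) · [6] (7, 11) · [7] (7, 11) · [8] (3, 4) · [9] (1, 10)

These 9 weights hit 5 W_29-dot-orbits; sizes (1, 3, 3, 1, 1):

[[1], [2, 4, 9], [3, 6, 7], [5], [8]]


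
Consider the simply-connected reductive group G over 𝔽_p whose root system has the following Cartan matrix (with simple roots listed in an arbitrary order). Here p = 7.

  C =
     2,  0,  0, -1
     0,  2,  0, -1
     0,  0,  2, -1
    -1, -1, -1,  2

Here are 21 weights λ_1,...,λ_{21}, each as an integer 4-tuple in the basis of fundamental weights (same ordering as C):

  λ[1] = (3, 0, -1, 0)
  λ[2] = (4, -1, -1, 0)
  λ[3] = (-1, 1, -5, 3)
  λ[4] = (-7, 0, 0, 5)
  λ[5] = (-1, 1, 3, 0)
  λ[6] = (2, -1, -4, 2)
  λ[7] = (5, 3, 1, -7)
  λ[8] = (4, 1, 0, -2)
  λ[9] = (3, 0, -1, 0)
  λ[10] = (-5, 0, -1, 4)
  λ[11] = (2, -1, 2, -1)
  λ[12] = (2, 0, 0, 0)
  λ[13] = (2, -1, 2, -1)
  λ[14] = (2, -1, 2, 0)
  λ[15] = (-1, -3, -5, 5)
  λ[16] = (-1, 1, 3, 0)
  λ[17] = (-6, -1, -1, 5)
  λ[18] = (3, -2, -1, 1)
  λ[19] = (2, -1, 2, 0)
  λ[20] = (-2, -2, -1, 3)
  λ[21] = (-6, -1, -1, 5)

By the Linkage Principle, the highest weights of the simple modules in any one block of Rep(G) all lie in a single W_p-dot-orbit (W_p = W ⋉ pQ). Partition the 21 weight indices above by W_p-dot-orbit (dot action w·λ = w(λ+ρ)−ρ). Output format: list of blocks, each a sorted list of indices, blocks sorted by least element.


D_4 Cartan matrix, 4 simple roots permuted; ρ=(1,1,1,1).

λ_j+ρ reflected into Ā_7 (⟨·,θ^∨⟩≤7); 4-tuples as given:

    [1] (4, 1, 0, 1)
    [2] (5, 0, 0, 1)
    [3] (0, 2, 4, 0)
    [4] (5, 0, 0, 1)
    [5] (0, 2, 4, 0)
    [6] (3, 0, 3, 0)
    [7] (0, 2, 4, 0)
    [8] (4, 1, 0, 1)
    [9] (4, 1, 0, 1)
    [10] (4, 1, 0, 1)
    [11] (3, 0, 3, 0)
    [12] (3, 1, 1, 1)
    [13] (3, 0, 3, 0)
    [14] (3, 0, 3, 0)
    [15] (0, 2, 4, 0)
    [16] (0, 2, 4, 0)
    [17] (5, 0, 0, 1)
    [18] (4, 1, 0, 1)
    [19] (3, 0, 3, 0)
    [20] (1, 1, 0, 2)
    [21] (5, 0, 0, 1)

6 distinct reps among the 21 weights ⇒ 6 W_7-linkage classes:

[[1, 8, 9, 10, 18], [2, 4, 17, 21], [3, 5, 7, 15, 16], [6, 11, 13, 14, 19], [12], [20]]


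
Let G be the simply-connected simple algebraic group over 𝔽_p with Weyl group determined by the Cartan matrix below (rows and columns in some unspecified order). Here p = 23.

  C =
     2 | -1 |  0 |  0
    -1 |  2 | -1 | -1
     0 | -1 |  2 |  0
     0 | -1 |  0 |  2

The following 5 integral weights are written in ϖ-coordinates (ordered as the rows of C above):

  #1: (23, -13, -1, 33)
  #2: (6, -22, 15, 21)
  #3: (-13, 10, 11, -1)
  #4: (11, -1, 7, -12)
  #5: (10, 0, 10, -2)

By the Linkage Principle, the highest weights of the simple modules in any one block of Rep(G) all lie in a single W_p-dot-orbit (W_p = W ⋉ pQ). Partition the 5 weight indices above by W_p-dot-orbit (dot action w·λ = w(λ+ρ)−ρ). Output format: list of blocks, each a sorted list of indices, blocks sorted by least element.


Cartan matrix: type D_4 (|W|=192); un-permuting the 4 rows.

Each λ_j+ρ reduced to Ā_23; 4-tuples below use C's row order:

  λ_1 → (11, 0, 11, 1) · λ_2 → (14, 1, 5, 1) · λ_3 → (11, 0, 11, 1) · λ_4 → (1, 8, 3, 0) · λ_5 → (11, 0, 11, 1)

The 5 indices split into 3 linkage classes (same alcove rep ⇔ same W_23-dot-orbit):

[[1, 3, 5], [2], [4]]


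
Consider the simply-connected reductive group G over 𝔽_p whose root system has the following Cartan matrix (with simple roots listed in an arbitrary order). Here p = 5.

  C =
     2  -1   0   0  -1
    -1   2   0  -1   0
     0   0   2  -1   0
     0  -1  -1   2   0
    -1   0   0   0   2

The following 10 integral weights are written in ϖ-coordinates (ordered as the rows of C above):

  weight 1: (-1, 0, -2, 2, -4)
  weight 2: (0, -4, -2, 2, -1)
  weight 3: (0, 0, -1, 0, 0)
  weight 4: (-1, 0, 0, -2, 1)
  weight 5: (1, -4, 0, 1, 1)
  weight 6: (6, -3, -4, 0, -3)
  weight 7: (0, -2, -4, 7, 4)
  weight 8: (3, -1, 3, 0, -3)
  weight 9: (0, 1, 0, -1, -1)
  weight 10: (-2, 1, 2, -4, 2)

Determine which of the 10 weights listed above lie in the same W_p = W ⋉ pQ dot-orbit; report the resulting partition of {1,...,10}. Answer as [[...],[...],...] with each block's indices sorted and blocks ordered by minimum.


Dynkin diagram of C (from the 8 off-diagonal −1 entries): A_5.

λ_j+ρ reflected into Ā_5 (⟨·,θ^∨⟩≤5); 5-tuples as given:

  [1] (1, 2, 1, 0, 0)
  [2] (0, 0, 0, 1, 2)
  [3] (1, 1, 0, 1, 1)
  [4] (0, 0, 0, 1, 2)
  [5] (1, 1, 0, 1, 1)
  [6] (1, 2, 1, 0, 0)
  [7] (0, 1, 2, 2, 0)
  [8] (0, 0, 0, 1, 2)
  [9] (1, 2, 1, 0, 0)
  [10] (1, 1, 0, 1, 1)

Partition of {1..10} into 4 W_5-dot-orbits:

[[1, 6, 9], [2, 4, 8], [3, 5, 10], [7]]


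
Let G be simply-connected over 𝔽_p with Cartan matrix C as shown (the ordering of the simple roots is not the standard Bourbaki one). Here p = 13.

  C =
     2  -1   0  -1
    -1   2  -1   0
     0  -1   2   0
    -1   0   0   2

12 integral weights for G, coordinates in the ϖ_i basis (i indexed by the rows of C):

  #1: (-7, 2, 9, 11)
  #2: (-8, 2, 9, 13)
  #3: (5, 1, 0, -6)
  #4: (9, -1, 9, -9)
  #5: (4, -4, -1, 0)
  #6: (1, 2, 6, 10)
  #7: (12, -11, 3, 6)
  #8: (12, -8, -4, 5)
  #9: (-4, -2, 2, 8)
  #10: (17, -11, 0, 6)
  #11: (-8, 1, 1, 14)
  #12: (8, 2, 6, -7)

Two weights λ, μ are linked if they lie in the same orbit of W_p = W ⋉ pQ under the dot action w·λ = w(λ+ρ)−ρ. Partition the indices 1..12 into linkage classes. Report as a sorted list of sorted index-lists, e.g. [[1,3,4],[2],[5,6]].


Cartan matrix: type A_4 (|W|=120); un-permuting the 4 rows.

Alcove-folded reps (p=13, 12 weights, presented ϖ-order):

    λ_1+ρ ↦ (3, 3, 1, 0)
    λ_2+ρ ↦ (3, 3, 1, 0)
    λ_3+ρ ↦ (1, 2, 1, 5)
    λ_4+ρ ↦ (2, 0, 3, 1)
    λ_5+ρ ↦ (2, 0, 3, 1)
    λ_6+ρ ↦ (2, 0, 3, 1)
    λ_7+ρ ↦ (3, 3, 1, 0)
    λ_8+ρ ↦ (3, 3, 1, 0)
    λ_9+ρ ↦ (1, 2, 1, 5)
    λ_10+ρ ↦ (1, 2, 1, 5)
    λ_11+ρ ↦ (2, 2, 1, 6)
    λ_12+ρ ↦ (3, 3, 1, 0)

The 12 indices split into 4 linkage classes (same alcove rep ⇔ same W_13-dot-orbit):

[[1, 2, 7, 8, 12], [3, 9, 10], [4, 5, 6], [11]]


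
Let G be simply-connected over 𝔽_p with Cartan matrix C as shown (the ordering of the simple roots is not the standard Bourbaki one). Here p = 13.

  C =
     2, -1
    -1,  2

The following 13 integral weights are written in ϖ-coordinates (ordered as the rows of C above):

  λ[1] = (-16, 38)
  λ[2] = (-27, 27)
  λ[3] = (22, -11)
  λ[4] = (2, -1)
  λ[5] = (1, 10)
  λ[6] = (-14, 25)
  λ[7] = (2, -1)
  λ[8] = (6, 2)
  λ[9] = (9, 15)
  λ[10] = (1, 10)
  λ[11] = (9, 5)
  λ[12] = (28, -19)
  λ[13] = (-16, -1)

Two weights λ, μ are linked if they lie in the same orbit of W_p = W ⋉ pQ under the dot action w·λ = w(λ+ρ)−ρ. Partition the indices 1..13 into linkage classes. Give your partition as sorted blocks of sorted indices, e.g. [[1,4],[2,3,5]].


C ↔ A_2 under row/col permutation; |W(A_2)| = 6.

W_13-reps of the 13 weights in Ā_13 (same 2-coord order as C):

  1: (2, 11) · 2: (2, 11) · 3: (3, 0) · 4: (3, 0) · 5: (2, 11) · 6: (0, 0) · 7: (3, 0) · 8: (7, 3) · 9: (3, 0) · 10: (2, 11) · 11: (7, 3) · 12: (2, 3) · 13: (2, 11)

Grouping the 13 weights by Ā_13-representative: 5 linkage classes.

[[1, 2, 5, 10, 13], [3, 4, 7, 9], [6], [8, 11], [12]]


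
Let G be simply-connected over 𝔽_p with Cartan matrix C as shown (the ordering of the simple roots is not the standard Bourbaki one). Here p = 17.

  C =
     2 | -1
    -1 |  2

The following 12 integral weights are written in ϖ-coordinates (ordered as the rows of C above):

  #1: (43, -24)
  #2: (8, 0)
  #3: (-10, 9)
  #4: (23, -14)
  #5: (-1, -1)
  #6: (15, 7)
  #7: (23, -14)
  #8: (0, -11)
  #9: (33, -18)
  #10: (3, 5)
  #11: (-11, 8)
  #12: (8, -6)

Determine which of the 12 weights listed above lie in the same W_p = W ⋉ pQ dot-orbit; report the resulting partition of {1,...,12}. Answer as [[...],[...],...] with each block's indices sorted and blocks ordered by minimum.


Cartan matrix: type A_2 (|W|=6); un-permuting the 2 rows.

Folding the 12 weights λ_j+ρ into Ā_17 (reps in the given 2-coord order):

  1: (4, 6);  2: (9, 1);  3: (9, 1);  4: (4, 6);  5: (0, 0);  6: (9, 1);  7: (4, 6);  8: (9, 1);  9: (0, 0);  10: (4, 6);  11: (9, 1);  12: (4, 5)

Grouping the 12 weights by Ā_17-representative: 4 linkage classes.

[[1, 4, 7, 10], [2, 3, 6, 8, 11], [5, 9], [12]]


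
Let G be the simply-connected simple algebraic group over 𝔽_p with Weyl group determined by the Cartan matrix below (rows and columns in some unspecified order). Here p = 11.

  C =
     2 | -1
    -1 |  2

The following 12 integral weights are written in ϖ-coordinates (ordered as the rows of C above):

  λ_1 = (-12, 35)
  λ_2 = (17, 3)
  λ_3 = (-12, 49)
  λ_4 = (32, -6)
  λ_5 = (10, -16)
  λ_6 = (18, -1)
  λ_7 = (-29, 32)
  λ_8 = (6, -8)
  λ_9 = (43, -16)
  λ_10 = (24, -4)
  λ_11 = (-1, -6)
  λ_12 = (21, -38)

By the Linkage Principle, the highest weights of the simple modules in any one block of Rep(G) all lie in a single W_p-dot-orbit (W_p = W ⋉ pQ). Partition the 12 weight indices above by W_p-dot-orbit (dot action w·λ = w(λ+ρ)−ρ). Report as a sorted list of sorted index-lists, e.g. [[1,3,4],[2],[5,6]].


Type A_2, rank 2, |W|=6; reorder rows/cols to standard.

Folding the 12 weights λ_j+ρ into Ā_11 (reps in the given 2-coord order):

  λ_1 → (3, 8) · λ_2 → (0, 7) · λ_3 → (5, 0) · λ_4 → (5, 0) · λ_5 → (0, 7) · λ_6 → (3, 8) · λ_7 → (5, 0) · λ_8 → (0, 7) · λ_9 → (0, 7) · λ_10 → (3, 8) · λ_11 → (5, 0) · λ_12 → (0, 7)

The 12 indices split into 3 linkage classes (same alcove rep ⇔ same W_11-dot-orbit):

[[1, 6, 10], [2, 5, 8, 9, 12], [3, 4, 7, 11]]


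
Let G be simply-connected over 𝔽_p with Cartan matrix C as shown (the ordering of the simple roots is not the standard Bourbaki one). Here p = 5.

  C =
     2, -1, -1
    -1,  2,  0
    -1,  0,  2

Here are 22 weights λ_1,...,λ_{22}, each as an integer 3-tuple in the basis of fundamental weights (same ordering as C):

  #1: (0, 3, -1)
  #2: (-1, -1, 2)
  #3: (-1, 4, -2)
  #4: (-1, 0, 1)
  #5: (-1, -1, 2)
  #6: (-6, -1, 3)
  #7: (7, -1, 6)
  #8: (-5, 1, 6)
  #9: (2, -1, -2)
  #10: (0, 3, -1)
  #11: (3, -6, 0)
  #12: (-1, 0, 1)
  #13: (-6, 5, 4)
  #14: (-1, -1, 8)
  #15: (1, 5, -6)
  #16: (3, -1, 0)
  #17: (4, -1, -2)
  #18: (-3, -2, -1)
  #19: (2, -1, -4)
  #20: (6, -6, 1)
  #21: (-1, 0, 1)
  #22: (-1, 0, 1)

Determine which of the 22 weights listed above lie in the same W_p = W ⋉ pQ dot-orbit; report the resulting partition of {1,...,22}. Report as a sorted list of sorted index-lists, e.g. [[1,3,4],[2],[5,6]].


A_3 Cartan matrix, 3 simple roots permuted; ρ=(1,1,1).

λ_j+ρ reflected into Ā_5 (⟨·,θ^∨⟩≤5); 3-tuples as given:

  1: (1, 4, 0) · 2: (0, 0, 3) · 3: (1, 4, 0) · 4: (0, 1, 2) · 5: (0, 0, 3) · 6: (1, 4, 0) · 7: (0, 0, 3) · 8: (2, 0, 1) · 9: (2, 0, 1) · 10: (1, 4, 0) · 11: (1, 4, 0) · 12: (0, 1, 2) · 13: (4, 0, 1) · 14: (4, 0, 1) · 15: (2, 0, 1) · 16: (4, 0, 1) · 17: (4, 0, 1) · 18: (2, 0, 1) · 19: (0, 0, 3) · 20: (0, 1, 2) · 21: (0, 1, 2) · 22: (0, 1, 2)

The 22 indices split into 5 linkage classes (same alcove rep ⇔ same W_5-dot-orbit):

[[1, 3, 6, 10, 11], [2, 5, 7, 19], [4, 12, 20, 21, 22], [8, 9, 15, 18], [13, 14, 16, 17]]


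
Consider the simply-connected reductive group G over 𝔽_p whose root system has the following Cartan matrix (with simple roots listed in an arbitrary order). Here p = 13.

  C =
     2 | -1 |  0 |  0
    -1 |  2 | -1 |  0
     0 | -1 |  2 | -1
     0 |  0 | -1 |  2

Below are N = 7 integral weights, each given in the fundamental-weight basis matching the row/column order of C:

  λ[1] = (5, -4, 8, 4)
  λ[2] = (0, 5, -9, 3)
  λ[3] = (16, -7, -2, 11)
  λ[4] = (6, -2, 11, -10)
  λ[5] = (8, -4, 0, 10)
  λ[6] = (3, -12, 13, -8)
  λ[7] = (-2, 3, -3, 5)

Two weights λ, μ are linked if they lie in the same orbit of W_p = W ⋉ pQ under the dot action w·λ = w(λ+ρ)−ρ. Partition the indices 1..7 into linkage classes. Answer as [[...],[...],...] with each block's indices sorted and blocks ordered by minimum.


Dynkin diagram of C (from the 6 off-diagonal −1 entries): A_4.

Each λ_j+ρ reduced to Ā_13; 4-tuples below use C's row order:

  λ_1+ρ ↦ (1, 2, 6, 1);  λ_2+ρ ↦ (1, 1, 2, 4);  λ_3+ρ ↦ (1, 1, 2, 4);  λ_4+ρ ↦ (1, 1, 2, 4);  λ_5+ρ ↦ (1, 1, 2, 4);  λ_6+ρ ↦ (6, 0, 4, 2);  λ_7+ρ ↦ (1, 1, 2, 4)

Linkage partition of the 7 weights (3 classes, p=13):

[[1], [2, 3, 4, 5, 7], [6]]


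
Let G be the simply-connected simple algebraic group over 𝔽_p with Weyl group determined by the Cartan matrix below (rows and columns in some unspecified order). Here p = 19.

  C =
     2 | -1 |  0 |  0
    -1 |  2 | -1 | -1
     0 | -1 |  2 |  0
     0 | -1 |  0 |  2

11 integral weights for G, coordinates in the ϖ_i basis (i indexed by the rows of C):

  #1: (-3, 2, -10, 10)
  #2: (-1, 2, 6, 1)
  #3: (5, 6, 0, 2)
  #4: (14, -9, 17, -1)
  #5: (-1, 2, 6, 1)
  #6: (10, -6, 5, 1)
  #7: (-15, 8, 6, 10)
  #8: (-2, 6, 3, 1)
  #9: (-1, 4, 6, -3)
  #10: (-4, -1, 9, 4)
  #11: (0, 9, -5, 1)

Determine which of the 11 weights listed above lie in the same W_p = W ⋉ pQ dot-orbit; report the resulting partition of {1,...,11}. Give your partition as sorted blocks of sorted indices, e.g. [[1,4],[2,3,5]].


Dynkin diagram of C (from the 6 off-diagonal −1 entries): D_4.

Ā_19 reps of the 11 weights (D_4, coords as presented):

    [1] (6, 2, 1, 3)
    [2] (0, 3, 7, 2)
    [3] (6, 2, 1, 3)
    [4] (1, 6, 4, 2)
    [5] (0, 3, 7, 2)
    [6] (6, 2, 1, 3)
    [7] (6, 2, 1, 3)
    [8] (1, 6, 4, 2)
    [9] (0, 3, 7, 2)
    [10] (0, 3, 7, 2)
    [11] (1, 6, 4, 2)

The 11 indices split into 3 linkage classes (same alcove rep ⇔ same W_19-dot-orbit):

[[1, 3, 6, 7], [2, 5, 9, 10], [4, 8, 11]]


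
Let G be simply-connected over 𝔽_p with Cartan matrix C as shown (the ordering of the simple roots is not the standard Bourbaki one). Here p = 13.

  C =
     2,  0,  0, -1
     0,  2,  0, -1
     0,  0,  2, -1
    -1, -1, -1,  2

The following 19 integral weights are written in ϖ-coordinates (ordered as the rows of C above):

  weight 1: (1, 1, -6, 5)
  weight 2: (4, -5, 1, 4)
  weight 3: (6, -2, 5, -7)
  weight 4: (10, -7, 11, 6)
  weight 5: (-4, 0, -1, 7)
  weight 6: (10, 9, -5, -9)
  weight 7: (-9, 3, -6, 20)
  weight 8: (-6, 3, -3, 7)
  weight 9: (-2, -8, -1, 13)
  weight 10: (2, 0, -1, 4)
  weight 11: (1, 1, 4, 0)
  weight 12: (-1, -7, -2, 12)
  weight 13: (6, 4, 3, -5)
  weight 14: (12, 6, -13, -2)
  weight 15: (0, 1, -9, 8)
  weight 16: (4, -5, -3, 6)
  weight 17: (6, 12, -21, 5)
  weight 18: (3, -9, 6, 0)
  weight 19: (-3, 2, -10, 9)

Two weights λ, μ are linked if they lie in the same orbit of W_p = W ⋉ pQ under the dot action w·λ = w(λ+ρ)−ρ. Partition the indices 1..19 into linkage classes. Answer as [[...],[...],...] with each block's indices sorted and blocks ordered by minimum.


C ↔ D_4 under row/col permutation; |W(D_4)| = 192.

Alcove-folded reps (p=13, 19 weights, presented ϖ-order):

  λ_1+ρ ↦ (2, 2, 5, 1);  λ_2+ρ ↦ (5, 4, 2, 1);  λ_3+ρ ↦ (0, 6, 1, 0);  λ_4+ρ ↦ (1, 6, 0, 1);  λ_5+ρ ↦ (3, 1, 0, 4);  λ_6+ρ ↦ (1, 2, 8, 1);  λ_7+ρ ↦ (3, 1, 0, 4);  λ_8+ρ ↦ (5, 4, 2, 1);  λ_9+ρ ↦ (0, 6, 1, 0);  λ_10+ρ ↦ (3, 1, 0, 4);  λ_11+ρ ↦ (2, 2, 5, 1);  λ_12+ρ ↦ (0, 6, 1, 0);  λ_13+ρ ↦ (3, 1, 0, 4);  λ_14+ρ ↦ (0, 6, 1, 0);  λ_15+ρ ↦ (1, 2, 8, 1);  λ_16+ρ ↦ (5, 4, 2, 1);  λ_17+ρ ↦ (0, 6, 1, 0);  λ_18+ρ ↦ (3, 1, 0, 4);  λ_19+ρ ↦ (1, 2, 8, 1)

6 distinct reps among the 19 weights ⇒ 6 W_13-linkage classes:

[[1, 11], [2, 8, 16], [3, 9, 12, 14, 17], [4], [5, 7, 10, 13, 18], [6, 15, 19]]


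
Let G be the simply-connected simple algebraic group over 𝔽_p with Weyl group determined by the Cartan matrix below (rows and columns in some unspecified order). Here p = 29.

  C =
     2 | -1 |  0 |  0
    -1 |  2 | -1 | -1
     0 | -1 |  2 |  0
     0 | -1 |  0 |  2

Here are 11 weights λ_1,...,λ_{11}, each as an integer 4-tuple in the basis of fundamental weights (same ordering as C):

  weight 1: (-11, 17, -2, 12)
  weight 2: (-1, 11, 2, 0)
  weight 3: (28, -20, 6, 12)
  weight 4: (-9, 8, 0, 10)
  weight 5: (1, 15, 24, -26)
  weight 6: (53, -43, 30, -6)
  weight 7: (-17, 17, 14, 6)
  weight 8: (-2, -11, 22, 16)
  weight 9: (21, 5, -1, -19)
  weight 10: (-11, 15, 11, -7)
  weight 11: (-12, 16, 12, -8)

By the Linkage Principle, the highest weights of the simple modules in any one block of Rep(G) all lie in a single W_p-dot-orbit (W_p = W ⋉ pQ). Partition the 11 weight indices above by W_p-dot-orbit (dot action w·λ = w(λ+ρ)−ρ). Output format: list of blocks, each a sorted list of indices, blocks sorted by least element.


Cartan matrix: type D_4 (|W|=192); un-permuting the 4 rows.

λ_j+ρ reflected into Ā_29 (⟨·,θ^∨⟩≤29); 4-tuples as given:

  λ_1 → (8, 1, 1, 11);  λ_2 → (0, 12, 3, 1);  λ_3 → (10, 0, 12, 6);  λ_4 → (8, 1, 1, 11);  λ_5 → (5, 7, 4, 4);  λ_6 → (5, 7, 4, 4);  λ_7 → (5, 7, 4, 4);  λ_8 → (10, 0, 12, 6);  λ_9 → (10, 0, 12, 6);  λ_10 → (10, 0, 12, 6);  λ_11 → (10, 0, 12, 6)

The 11 indices split into 4 linkage classes (same alcove rep ⇔ same W_29-dot-orbit):

[[1, 4], [2], [3, 8, 9, 10, 11], [5, 6, 7]]
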